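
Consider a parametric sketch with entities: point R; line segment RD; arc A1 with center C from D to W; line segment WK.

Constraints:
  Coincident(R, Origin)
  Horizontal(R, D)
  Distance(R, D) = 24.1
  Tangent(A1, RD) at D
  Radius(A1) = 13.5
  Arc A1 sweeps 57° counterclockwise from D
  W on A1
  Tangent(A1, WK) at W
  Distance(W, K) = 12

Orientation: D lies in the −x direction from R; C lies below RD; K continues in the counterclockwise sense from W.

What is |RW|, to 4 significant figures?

35.95

R is at the origin; R and D share the same y with |RD| = 24.1 and D on the −x side, so D = (-24.10, 0.000). A1 meets RD tangentially, so CD is at right angles to RD, so C = D + (0, -13.5) = (-24.10, -13.50). On A1, D sits at bearing 90° from C; a 57° counterclockwise sweep puts W at bearing 147°, so W = C + 13.5·(cos 147°, sin 147°) = (-35.42, -6.147). Then |RW| = |W − R| = 35.95.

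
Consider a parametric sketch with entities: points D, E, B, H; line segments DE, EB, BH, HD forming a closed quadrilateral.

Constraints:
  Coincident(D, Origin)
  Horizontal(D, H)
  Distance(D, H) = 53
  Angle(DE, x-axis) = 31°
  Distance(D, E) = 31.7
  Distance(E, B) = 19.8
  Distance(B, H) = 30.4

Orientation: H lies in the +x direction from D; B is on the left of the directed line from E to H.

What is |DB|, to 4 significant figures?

51.40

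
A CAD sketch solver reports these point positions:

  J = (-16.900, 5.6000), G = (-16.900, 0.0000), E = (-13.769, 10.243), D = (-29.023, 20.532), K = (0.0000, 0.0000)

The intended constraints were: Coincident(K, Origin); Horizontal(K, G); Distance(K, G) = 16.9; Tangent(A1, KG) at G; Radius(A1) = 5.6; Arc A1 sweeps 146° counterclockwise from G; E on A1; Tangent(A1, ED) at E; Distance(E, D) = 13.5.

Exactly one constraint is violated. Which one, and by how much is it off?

Distance(E, D) = 13.5 — off by 4.90.

K = (0.00, 0.00) ✓; K.y = 0.00, G.y = 0.00 ✓; |KG| = 16.90 ✓; ∠(JG, GK) = 90.00° ✓; |JG| = 5.600 ✓; bearing(J→E) − bearing(J→G) = 146.0° ✓; |JE| = 5.600 ✓; ∠(JE, ED) = 90.01° ✓; |ED| = 18.40 ✗.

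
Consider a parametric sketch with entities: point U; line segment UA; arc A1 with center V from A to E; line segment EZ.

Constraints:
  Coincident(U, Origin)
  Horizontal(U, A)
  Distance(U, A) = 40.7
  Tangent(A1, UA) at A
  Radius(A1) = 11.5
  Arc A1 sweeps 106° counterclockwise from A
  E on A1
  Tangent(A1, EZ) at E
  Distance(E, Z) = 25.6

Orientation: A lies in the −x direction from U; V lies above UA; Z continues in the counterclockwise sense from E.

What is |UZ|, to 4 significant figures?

53.76

U is at the origin; U and A share the same y with |UA| = 40.7 and A on the −x side, so A = (-40.70, 0.000). Since A1 is tangent to UA there, VA ⟂ UA, so V = A + (0, 11.5) = (-40.70, 11.50). On A1, A sits at bearing -90° from V; a 106° counterclockwise sweep puts E at bearing 16°, so E = V + 11.5·(cos 16°, sin 16°) = (-29.65, 14.67). Tangency of A1 to EZ means the radius VE is perpendicular to EZ, so EZ runs along (−sin 16°, cos 16°); with |EZ| = 25.6, Z = (-36.70, 39.28). Then |UZ| = |Z − U| = 53.76.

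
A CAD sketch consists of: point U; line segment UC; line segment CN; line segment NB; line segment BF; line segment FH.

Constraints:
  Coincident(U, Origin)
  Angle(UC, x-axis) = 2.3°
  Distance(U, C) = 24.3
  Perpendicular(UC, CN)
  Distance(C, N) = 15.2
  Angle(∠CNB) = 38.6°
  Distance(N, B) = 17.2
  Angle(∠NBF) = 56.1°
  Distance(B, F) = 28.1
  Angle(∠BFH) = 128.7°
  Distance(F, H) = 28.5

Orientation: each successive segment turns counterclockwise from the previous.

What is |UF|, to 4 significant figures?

41.58

∠CNB = 38.6° gives NB at -126.3° from the x-axis; with |NB| = 17.2, B = (13.49, 2.301). ∠NBF = 56.1° gives BF at -2.400° from the x-axis; with |BF| = 28.1, F = (41.56, 1.124). Then |UF| = |F − U| = 41.58.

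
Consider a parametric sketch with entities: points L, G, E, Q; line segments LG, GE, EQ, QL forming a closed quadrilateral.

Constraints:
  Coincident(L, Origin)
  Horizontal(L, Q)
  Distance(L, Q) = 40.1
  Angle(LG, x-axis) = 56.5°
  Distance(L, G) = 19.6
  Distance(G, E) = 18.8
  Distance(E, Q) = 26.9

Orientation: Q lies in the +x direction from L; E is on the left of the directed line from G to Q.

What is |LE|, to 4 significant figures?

36.87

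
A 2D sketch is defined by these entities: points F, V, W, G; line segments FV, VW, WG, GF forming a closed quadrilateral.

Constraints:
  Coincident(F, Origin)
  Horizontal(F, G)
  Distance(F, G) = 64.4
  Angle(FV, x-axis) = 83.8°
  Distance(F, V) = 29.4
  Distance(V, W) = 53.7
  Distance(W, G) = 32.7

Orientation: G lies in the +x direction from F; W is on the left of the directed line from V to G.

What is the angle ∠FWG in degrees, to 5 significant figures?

74.173°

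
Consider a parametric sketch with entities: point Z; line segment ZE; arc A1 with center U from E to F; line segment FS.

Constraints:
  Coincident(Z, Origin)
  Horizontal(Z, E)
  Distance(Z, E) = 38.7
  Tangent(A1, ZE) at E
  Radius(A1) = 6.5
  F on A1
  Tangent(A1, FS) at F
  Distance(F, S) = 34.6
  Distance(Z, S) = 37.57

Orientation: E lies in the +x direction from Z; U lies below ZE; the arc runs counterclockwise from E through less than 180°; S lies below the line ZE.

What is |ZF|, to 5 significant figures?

33.165

Z is at the origin; ZE is horizontal with |ZE| = 38.7 and E on the +x side, so E = (38.700, 0.0000). Tangency of A1 to ZE means the radius UE is perpendicular to ZE, so U = E + (0, -6.5) = (38.700, -6.5000). Since UF ⟂ FS (tangency), |US| = √(6.5² + 34.6²) = 35.205 regardless of where F sits on A1. So S lies on both circle(Z, 37.57) and circle(U, 35.205); the below-ZE intersection is S = (16.446, -33.779). F is the foot of the tangent from S: F = (32.991, -3.3917).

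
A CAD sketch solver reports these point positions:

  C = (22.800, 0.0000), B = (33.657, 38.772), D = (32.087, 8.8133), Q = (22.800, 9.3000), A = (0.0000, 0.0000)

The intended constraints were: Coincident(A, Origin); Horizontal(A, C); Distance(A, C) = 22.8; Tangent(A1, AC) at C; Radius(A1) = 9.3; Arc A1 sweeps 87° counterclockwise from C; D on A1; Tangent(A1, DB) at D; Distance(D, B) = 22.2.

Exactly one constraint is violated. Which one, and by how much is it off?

Distance(D, B) = 22.2 — off by 7.80.

A = (0.00, 0.00) ✓; A.y = 0.00, C.y = 0.00 ✓; |AC| = 22.80 ✓; ∠(QC, CA) = 90.00° ✓; |QC| = 9.300 ✓; bearing(Q→D) − bearing(Q→C) = 87.00° ✓; |QD| = 9.300 ✓; ∠(QD, DB) = 90.00° ✓; |DB| = 30.00 ✗.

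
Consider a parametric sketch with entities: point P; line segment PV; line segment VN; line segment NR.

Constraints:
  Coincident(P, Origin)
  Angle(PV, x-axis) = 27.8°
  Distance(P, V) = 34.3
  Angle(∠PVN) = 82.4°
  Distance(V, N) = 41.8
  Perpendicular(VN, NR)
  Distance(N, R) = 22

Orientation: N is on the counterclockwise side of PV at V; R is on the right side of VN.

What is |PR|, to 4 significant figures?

67.26

P is at the origin; PV runs at 27.8° with length 34.3, so V = 34.3·(cos 27.8°, sin 27.8°) = (30.34, 16.00). ∠PVN = 82.4°, so VN runs at 27.8° + (180° − 82.4°) = 125.4° from the x-axis; with |VN| = 41.8, N = V + 41.8·(cos 125.4°, sin 125.4°) = (6.127, 50.07). VN ⟂ NR; with |NR| = 22.0 on the right of VN, R = N + 22.0·(0.8151, 0.5793) = (24.06, 62.81). Then |PR| = |R − P| = 67.26.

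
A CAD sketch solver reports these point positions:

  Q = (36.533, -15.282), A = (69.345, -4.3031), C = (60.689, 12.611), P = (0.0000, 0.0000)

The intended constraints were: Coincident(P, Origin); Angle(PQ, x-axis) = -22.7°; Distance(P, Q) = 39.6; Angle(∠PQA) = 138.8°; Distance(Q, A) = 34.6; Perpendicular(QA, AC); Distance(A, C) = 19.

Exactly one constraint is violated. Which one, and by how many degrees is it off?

Perpendicular(QA, AC) — off by 8.60°.

P = (0.00, 0.00) ✓; PQ at -22.70° ✓; |PQ| = 39.60 ✓; ∠PQA = 138.8° ✓; |QA| = 34.60 ✓; ∠(QA, AC) = 98.60° ✗; |AC| = 19.00 ✓.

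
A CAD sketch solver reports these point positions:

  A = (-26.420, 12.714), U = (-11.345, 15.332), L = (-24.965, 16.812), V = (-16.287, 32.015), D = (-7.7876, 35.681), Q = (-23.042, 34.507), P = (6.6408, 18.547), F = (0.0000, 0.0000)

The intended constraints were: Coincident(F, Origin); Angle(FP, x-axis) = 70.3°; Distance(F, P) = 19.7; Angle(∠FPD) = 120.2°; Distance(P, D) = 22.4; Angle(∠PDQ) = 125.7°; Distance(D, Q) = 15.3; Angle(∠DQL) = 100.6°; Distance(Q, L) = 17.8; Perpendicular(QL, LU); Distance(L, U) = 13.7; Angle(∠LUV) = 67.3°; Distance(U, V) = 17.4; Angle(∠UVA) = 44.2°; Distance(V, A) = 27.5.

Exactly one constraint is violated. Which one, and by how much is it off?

Distance(V, A) = 27.5 — off by 5.70.

F = (0.00, 0.00) ✓; FP at 70.30° ✓; |FP| = 19.70 ✓; ∠FPD = 120.2° ✓; |PD| = 22.40 ✓; ∠PDQ = 125.7° ✓; |DQ| = 15.30 ✓; ∠DQL = 100.6° ✓; |QL| = 17.80 ✓; ∠(QL, LU) = 90.00° ✓; |LU| = 13.70 ✓; ∠LUV = 67.30° ✓; |UV| = 17.40 ✓; ∠UVA = 44.20° ✓; |VA| = 21.80 ✗.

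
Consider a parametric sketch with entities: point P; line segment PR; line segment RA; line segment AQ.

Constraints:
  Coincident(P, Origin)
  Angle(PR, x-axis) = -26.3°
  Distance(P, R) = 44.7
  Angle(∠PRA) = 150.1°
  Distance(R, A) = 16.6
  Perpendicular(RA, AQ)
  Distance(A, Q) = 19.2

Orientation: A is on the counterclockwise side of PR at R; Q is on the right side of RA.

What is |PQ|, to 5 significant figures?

69.170

P is at the origin; PR runs at -26.3° with length 44.7, so R = 44.7·(cos -26.3°, sin -26.3°) = (40.073, -19.805). ∠PRA = 150.1°, so RA runs at -26.3° + (180° − 150.1°) = 3.6000° from the x-axis; with |RA| = 16.6, A = R + 16.6·(cos 3.6000°, sin 3.6000°) = (56.640, -18.763). The perpendicularity gives AQ at right angles to RA; with |AQ| = 19.2 on the right of RA, Q = A + 19.2·(0.062791, -0.99803) = (57.846, -37.925). Then |PQ| = |Q − P| = 69.170.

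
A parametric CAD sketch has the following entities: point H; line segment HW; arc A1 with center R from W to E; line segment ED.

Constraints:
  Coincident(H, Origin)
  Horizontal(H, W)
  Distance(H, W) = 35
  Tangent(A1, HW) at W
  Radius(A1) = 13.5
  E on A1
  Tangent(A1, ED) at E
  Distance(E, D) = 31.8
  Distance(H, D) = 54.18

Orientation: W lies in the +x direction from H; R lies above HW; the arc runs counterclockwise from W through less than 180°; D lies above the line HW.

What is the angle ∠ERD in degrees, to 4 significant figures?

67.00°

Checks: |HW| = 35.00 ✓; |RE| = 13.50 ✓; ∠(RE, ED) = 90.00° ✓; |ED| = 31.80 ✓; |HD| = 54.18 ✓.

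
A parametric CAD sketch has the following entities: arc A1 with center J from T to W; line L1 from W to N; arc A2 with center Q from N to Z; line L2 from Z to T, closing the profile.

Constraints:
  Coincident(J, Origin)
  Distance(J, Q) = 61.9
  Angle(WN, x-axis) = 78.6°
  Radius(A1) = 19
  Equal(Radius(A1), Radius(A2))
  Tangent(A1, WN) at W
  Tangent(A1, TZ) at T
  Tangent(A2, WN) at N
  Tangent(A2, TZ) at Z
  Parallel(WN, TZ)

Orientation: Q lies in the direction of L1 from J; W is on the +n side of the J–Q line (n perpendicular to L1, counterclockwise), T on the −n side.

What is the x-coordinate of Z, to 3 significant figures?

30.9

The slot axis is L1's direction at 78.6°, so u = (cos 78.6°, sin 78.6°) = (0.198, 0.980) and n = (−sin 78.6°, cos 78.6°) = (-0.980, 0.198). J is at the origin and Q lies 61.9 along u from J, so Q = 61.9·u = (12.2, 60.7). Tangency of A1 to both parallel lines with radius 19.0 puts W and T at J ± 19.0·n: W = (-18.6, 3.76), T = (18.6, -3.76). Equal radii place N and Z the same way about Q: N = Q + 19.0·n = (-6.39, 64.4), Z = Q − 19.0·n = (30.9, 56.9). So Z.x = 30.9.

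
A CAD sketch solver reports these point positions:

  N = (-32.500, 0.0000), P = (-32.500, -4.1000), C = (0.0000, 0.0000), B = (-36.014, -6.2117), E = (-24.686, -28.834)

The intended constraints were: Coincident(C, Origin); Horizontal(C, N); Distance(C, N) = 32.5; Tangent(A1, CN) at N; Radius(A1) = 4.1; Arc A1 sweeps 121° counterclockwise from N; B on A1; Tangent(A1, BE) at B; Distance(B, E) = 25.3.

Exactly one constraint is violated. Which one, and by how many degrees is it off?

Tangent(A1, BE) at B — off by 4.40°.

C = (0.00, 0.00) ✓; C.y = 0.00, N.y = 0.00 ✓; |CN| = 32.50 ✓; ∠(PN, NC) = 90.00° ✓; |PN| = 4.100 ✓; bearing(P→B) − bearing(P→N) = 121.0° ✓; |PB| = 4.100 ✓; ∠(PB, BE) = 94.40° ✗; |BE| = 25.30 ✓.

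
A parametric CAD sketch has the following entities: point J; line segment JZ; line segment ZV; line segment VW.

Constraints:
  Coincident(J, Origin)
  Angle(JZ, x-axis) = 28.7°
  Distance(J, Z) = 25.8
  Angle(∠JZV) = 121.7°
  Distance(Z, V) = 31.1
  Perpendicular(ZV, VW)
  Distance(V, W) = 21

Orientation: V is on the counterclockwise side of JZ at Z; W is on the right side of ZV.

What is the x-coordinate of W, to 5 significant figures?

45.229

∠JZV = 121.7°, so ZV runs at 28.7° + (180° − 121.7°) = 87.000° from the x-axis; with |ZV| = 31.1, V = Z + 31.1·(cos 87.000°, sin 87.000°) = (24.258, 43.447). ZV ⟂ VW; with |VW| = 21.0 on the right of ZV, W = V + 21.0·(0.99863, -0.052336) = (45.229, 42.348). So W.x = 45.229.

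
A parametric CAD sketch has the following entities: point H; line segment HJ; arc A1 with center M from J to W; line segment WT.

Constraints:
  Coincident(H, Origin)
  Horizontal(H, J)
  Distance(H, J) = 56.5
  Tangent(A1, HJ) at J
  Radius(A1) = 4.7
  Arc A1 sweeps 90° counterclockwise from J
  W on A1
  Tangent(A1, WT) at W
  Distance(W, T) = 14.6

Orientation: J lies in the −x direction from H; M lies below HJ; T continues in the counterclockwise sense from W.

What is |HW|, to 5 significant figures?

61.380

H is at the origin; HJ is horizontal with |HJ| = 56.5 and J on the −x side, so J = (-56.500, 0.0000). A1 meets HJ tangentially, so MJ is at right angles to HJ, so M = J + (0, -4.7) = (-56.500, -4.7000). On A1, J sits at bearing 90° from M; a 90° counterclockwise sweep puts W at bearing 180°, so W = M + 4.7·(cos 180°, sin 180°) = (-61.200, -4.7000). Then |HW| = |W − H| = 61.380.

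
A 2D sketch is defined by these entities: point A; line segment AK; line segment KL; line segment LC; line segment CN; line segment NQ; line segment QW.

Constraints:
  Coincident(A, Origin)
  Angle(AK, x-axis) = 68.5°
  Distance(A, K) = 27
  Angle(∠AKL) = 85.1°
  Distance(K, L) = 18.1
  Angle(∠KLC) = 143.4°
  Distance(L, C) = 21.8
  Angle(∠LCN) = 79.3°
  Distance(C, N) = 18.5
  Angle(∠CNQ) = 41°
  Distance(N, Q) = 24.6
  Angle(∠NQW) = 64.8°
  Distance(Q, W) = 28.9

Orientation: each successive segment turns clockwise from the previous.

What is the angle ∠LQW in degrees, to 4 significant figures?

157.9°

A is at the origin; AK runs at 68.5° with length 27.0, so K = (9.896, 25.12). ∠AKL = 85.1° gives KL at -26.40° from the x-axis; with |KL| = 18.1, L = (26.11, 17.07). ∠KLC = 143.4° gives LC at -63.00° from the x-axis; with |LC| = 21.8, C = (36.00, -2.351). ∠LCN = 79.3° gives CN at -163.7° from the x-axis; with |CN| = 18.5, N = (18.25, -7.543). ∠CNQ = 41.0° gives NQ at 57.30° from the x-axis; with |NQ| = 24.6, Q = (31.54, 13.16). ∠NQW = 64.8° gives QW at -57.90° from the x-axis; with |QW| = 28.9, W = (46.90, -11.32). Then cos ∠LQW = QL·QW / (|QL||QW|), giving 157.9°.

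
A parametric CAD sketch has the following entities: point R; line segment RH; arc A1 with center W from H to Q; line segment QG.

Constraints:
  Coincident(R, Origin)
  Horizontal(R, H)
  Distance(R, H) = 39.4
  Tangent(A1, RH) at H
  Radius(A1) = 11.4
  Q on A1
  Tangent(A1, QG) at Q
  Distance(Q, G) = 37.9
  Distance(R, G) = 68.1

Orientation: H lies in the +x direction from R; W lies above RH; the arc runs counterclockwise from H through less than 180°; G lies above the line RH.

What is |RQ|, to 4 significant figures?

52.32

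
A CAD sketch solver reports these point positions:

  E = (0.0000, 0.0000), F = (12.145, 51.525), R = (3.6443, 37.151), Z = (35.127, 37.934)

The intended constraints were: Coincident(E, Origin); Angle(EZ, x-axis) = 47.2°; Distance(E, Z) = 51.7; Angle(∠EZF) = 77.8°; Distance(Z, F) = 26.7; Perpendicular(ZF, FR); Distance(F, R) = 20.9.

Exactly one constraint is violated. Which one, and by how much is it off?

Distance(F, R) = 20.9 — off by 4.20.

E = (0.00, 0.00) ✓; EZ at 47.20° ✓; |EZ| = 51.70 ✓; ∠EZF = 77.80° ✓; |ZF| = 26.70 ✓; ∠(ZF, FR) = 90.00° ✓; |FR| = 16.70 ✗.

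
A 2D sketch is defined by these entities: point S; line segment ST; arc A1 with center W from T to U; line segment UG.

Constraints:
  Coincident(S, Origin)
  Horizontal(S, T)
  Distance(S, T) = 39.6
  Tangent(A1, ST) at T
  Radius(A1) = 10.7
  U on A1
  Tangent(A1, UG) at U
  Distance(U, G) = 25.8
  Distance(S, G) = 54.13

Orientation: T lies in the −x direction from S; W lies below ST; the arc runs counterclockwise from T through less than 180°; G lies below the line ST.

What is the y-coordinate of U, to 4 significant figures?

-15.37

S is at the origin; S and T share the same y with |ST| = 39.6 and T on the −x side, so T = (-39.60, 0.000). The tangent condition forces WT to be normal to ST, so W = T + (0, -10.7) = (-39.60, -10.70). Since WU ⟂ UG (tangency), |WG| = √(10.7² + 25.8²) = 27.93 regardless of where U sits on A1. So G lies on both circle(S, 54.13) and circle(W, 27.93); the below-ST intersection is G = (-37.97, -38.58). U is the foot of the tangent from G: U = (-49.23, -15.37).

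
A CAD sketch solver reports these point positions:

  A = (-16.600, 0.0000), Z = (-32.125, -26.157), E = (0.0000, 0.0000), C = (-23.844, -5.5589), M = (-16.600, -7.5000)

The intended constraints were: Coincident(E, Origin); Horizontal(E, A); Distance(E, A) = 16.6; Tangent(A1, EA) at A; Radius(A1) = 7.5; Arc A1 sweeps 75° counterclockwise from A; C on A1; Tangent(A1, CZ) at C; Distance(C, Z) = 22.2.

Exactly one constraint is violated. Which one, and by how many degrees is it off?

Tangent(A1, CZ) at C — off by 6.90°.

E = (0.00, 0.00) ✓; E.y = 0.00, A.y = 0.00 ✓; |EA| = 16.60 ✓; ∠(MA, AE) = 90.00° ✓; |MA| = 7.500 ✓; bearing(M→C) − bearing(M→A) = 75.00° ✓; |MC| = 7.500 ✓; ∠(MC, CZ) = 96.90° ✗; |CZ| = 22.20 ✓.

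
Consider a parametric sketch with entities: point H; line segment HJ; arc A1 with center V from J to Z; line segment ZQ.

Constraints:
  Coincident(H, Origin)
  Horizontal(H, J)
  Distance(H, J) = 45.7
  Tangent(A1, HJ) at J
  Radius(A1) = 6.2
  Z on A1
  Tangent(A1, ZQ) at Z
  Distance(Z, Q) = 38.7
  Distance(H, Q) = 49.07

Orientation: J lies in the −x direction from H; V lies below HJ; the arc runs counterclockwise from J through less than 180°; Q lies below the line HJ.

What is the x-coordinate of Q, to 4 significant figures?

-27.27

Checks: |VZ| = 6.200 ✓; ∠(VZ, ZQ) = 90.00° ✓; |ZQ| = 38.70 ✓; |HQ| = 49.07 ✓.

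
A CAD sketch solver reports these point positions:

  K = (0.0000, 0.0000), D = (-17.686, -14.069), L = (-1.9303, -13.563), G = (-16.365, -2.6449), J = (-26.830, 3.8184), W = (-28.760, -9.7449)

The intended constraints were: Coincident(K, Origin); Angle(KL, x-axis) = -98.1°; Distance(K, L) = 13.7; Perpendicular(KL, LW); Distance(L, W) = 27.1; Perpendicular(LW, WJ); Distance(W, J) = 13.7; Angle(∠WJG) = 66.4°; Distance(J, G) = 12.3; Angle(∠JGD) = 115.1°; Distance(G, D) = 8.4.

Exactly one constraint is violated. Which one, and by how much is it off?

Distance(G, D) = 8.4 — off by 3.10.

K = (0.00, 0.00) ✓; KL at -98.10° ✓; |KL| = 13.70 ✓; ∠(KL, LW) = 90.00° ✓; |LW| = 27.10 ✓; ∠(LW, WJ) = 90.00° ✓; |WJ| = 13.70 ✓; ∠WJG = 66.40° ✓; |JG| = 12.30 ✓; ∠JGD = 115.1° ✓; |GD| = 11.50 ✗.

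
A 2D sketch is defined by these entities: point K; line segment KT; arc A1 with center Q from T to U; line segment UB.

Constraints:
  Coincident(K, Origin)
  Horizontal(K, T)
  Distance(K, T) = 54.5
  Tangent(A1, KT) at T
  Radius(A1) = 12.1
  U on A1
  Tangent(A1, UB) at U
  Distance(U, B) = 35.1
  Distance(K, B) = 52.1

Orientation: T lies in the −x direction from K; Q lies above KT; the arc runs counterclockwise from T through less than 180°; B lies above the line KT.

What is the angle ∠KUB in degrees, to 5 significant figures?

81.812°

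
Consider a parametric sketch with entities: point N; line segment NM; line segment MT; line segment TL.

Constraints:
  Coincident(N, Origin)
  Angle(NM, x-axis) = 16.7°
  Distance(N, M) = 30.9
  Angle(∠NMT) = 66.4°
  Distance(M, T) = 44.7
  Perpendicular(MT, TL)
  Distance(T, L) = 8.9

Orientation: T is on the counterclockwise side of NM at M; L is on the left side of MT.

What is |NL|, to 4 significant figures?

37.71

N is at the origin; NM runs at 16.7° with length 30.9, so M = 30.9·(cos 16.7°, sin 16.7°) = (29.60, 8.879). ∠NMT = 66.4°, so MT runs at 16.7° + (180° − 66.4°) = 130.3° from the x-axis; with |MT| = 44.7, T = M + 44.7·(cos 130.3°, sin 130.3°) = (0.6852, 42.97). MT is perpendicular to TL; with |TL| = 8.9 on the left of MT, L = T + 8.9·(-0.7627, -0.6468) = (-6.103, 37.21). Then |NL| = |L − N| = 37.71.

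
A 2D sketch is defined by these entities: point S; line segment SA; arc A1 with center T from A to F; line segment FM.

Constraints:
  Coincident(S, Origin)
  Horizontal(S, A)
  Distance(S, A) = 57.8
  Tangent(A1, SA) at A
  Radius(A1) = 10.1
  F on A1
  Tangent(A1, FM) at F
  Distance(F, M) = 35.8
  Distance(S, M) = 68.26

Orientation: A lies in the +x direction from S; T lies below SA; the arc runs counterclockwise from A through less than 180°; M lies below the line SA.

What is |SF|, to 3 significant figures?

48.9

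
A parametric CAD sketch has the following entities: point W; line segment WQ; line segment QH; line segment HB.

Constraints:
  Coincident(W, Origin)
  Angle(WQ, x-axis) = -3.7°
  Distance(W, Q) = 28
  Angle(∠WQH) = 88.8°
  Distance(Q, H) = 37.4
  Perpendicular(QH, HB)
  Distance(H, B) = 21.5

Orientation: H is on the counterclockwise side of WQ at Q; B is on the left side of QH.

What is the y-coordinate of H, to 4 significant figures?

35.56

W is at the origin; WQ runs at -3.7° with length 28.0, so Q = 28.0·(cos -3.7°, sin -3.7°) = (27.94, -1.807). ∠WQH = 88.8°, so QH runs at -3.7° + (180° − 88.8°) = 87.50° from the x-axis; with |QH| = 37.4, H = Q + 37.4·(cos 87.50°, sin 87.50°) = (29.57, 35.56). So H.y = 35.56.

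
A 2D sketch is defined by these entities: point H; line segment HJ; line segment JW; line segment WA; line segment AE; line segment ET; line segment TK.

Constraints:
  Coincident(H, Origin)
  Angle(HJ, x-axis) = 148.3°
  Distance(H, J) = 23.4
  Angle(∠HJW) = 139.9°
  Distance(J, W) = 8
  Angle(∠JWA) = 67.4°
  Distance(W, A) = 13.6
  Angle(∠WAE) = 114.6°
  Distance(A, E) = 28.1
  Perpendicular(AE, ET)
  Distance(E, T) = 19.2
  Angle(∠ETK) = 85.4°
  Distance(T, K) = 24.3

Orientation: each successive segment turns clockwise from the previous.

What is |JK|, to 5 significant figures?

4.8584

H is at the origin; HJ runs at 148.3° with length 23.4, so J = (-19.909, 12.296). ∠HJW = 139.9° gives JW at 108.20° from the x-axis; with |JW| = 8.0, W = (-22.408, 19.896). ∠JWA = 67.4° gives WA at -4.4000° from the x-axis; with |WA| = 13.6, A = (-8.8477, 18.852). ∠WAE = 114.6° gives AE at -69.800° from the x-axis; with |AE| = 28.1, E = (0.85514, -7.5192). The perpendicularity gives ET at right angles to AE, so ET runs at -159.80°; with |ET| = 19.2, T = (-17.164, -14.149). ∠ETK = 85.4° gives TK at 105.60° from the x-axis; with |TK| = 24.3, K = (-23.699, 9.2559). Then |JK| = |K − J| = 4.8584.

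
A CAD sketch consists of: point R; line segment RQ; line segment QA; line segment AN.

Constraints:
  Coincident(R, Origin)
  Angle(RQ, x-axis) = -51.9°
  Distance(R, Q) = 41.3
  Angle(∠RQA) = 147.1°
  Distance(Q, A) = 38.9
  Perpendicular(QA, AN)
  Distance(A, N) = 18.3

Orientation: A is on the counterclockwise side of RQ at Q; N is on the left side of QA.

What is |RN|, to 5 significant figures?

73.692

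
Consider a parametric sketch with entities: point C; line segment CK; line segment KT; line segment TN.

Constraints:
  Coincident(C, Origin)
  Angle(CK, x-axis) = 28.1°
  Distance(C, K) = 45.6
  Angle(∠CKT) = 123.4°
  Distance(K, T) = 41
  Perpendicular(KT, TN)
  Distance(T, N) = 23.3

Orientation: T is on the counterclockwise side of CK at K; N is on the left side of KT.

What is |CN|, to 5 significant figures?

67.732

∠CKT = 123.4°, so KT runs at 28.1° + (180° − 123.4°) = 84.700° from the x-axis; with |KT| = 41.0, T = K + 41.0·(cos 84.700°, sin 84.700°) = (44.012, 62.303). KT ⟂ TN; with |TN| = 23.3 on the left of KT, N = T + 23.3·(-0.99572, 0.092371) = (20.812, 64.455). Then |CN| = |N − C| = 67.732.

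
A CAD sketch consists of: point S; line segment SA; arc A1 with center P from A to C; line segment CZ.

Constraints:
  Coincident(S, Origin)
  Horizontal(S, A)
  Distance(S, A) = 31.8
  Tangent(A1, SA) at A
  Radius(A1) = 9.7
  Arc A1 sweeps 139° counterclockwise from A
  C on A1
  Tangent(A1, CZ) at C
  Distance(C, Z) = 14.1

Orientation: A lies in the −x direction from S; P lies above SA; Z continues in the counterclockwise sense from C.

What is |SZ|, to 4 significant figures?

44.63

On A1, A sits at bearing -90° from P; a 139° counterclockwise sweep puts C at bearing 49°, so C = P + 9.7·(cos 49°, sin 49°) = (-25.44, 17.02). Tangency of A1 to CZ means the radius PC is perpendicular to CZ, so CZ runs along (−sin 49°, cos 49°); with |CZ| = 14.1, Z = (-36.08, 26.27). Then |SZ| = |Z − S| = 44.63.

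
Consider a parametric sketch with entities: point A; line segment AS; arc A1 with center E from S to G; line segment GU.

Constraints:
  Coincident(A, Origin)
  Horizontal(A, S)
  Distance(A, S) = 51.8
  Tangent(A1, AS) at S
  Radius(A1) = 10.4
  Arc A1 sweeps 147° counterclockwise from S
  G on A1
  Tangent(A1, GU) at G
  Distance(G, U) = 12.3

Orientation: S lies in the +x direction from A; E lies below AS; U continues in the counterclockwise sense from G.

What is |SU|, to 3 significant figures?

26.2

A is at the origin; A and S share the same y with |AS| = 51.8 and S on the +x side, so S = (51.8, 0.00). Since A1 is tangent to AS there, ES ⟂ AS, so E = S + (0, -10.4) = (51.8, -10.4). On A1, S sits at bearing 90° from E; a 147° counterclockwise sweep puts G at bearing 237°, so G = E + 10.4·(cos 237°, sin 237°) = (46.1, -19.1). A1 meets GU tangentially, so EG is at right angles to GU, so GU runs along (−sin 237°, cos 237°); with |GU| = 12.3, U = (56.5, -25.8). Then |SU| = |U − S| = 26.2.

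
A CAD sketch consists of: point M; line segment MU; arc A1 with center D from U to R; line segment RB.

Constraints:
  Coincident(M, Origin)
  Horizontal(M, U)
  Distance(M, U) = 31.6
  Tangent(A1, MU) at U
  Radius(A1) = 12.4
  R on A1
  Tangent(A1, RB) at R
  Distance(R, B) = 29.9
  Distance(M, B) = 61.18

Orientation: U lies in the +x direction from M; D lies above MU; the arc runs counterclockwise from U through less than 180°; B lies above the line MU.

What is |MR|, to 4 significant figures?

45.68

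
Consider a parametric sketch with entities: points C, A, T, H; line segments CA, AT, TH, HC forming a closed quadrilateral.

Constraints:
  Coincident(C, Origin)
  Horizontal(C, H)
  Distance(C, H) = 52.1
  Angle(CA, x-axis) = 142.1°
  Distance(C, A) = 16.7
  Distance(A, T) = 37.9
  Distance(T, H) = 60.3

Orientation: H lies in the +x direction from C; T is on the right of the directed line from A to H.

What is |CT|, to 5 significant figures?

26.143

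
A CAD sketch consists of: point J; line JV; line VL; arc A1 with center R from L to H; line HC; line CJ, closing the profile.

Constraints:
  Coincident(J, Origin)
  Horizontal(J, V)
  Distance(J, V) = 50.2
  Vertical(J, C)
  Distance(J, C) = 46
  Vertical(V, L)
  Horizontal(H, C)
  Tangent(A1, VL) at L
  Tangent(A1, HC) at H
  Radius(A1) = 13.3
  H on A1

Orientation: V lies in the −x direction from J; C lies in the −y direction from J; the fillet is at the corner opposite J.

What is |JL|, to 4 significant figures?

59.91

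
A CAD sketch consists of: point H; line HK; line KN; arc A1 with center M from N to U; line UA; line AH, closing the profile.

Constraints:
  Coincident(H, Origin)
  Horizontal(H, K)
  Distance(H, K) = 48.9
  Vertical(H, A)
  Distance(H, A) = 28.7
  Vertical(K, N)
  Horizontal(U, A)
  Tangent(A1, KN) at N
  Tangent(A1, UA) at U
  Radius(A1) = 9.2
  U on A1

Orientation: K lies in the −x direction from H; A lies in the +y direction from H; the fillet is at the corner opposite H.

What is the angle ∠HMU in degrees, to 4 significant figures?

116.2°

H is at the origin; HK is horizontal with |HK| = 48.9 and K on the −x side, so K = (-48.90, 0.000). HA is vertical with |HA| = 28.7 and A on the +y side, so A = (0.000, 28.70). The virtual corner opposite H is at (-48.90, 28.70). Since A1 is tangent to KN there, MN ⟂ KN and the tangent condition forces MU to be normal to UA, with radius 9.2, so the center M sits 9.2 in from both sides at M = (-39.70, 19.50). That places the tangent points at N = (-48.90, 19.50) on KN and U = (-39.70, 28.70) on UA. Then cos ∠HMU = MH·MU / (|MH||MU|), giving 116.2°.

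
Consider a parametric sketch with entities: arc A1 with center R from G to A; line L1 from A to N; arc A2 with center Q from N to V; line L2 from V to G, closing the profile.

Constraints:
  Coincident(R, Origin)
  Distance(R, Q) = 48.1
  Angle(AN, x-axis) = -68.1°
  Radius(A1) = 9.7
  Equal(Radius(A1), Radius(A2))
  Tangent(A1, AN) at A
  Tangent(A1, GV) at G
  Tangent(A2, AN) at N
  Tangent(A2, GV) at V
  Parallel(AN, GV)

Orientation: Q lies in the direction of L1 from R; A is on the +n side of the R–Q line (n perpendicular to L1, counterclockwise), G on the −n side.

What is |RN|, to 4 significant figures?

49.07

The slot axis is L1's direction at -68.1°, so u = (cos -68.1°, sin -68.1°) = (0.3730, -0.9278) and n = (−sin -68.1°, cos -68.1°) = (0.9278, 0.3730). R is at the origin and Q lies 48.1 along u from R, so Q = 48.1·u = (17.94, -44.63). Tangency of A1 to both parallel lines with radius 9.7 puts A and G at R ± 9.7·n: A = (9.000, 3.618), G = (-9.000, -3.618). Equal radii place N and V the same way about Q: N = Q + 9.7·n = (26.94, -41.01), V = Q − 9.7·n = (8.941, -48.25). Then |RN| = |N − R| = 49.07.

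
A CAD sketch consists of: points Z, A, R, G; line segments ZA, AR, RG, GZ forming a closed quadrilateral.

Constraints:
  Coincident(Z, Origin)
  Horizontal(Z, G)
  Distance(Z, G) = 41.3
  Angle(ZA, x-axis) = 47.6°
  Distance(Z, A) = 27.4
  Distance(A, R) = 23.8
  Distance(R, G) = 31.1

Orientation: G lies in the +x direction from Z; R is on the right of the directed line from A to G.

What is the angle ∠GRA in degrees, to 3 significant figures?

65.9°

Checks: |AR| = 23.80 ✓; |RG| = 31.10 ✓.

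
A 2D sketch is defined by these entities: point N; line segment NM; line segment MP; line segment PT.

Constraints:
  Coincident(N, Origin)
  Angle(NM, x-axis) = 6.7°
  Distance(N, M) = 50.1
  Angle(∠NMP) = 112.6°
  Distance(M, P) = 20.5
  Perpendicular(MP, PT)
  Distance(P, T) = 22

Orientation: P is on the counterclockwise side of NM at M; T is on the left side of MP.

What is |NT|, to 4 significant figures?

46.57

N is at the origin; NM runs at 6.7° with length 50.1, so M = 50.1·(cos 6.7°, sin 6.7°) = (49.76, 5.845). ∠NMP = 112.6°, so MP runs at 6.7° + (180° − 112.6°) = 74.10° from the x-axis; with |MP| = 20.5, P = M + 20.5·(cos 74.10°, sin 74.10°) = (55.37, 25.56). The perpendicularity gives PT at right angles to MP; with |PT| = 22.0 on the left of MP, T = P + 22.0·(-0.9617, 0.2740) = (34.22, 31.59). Then |NT| = |T − N| = 46.57.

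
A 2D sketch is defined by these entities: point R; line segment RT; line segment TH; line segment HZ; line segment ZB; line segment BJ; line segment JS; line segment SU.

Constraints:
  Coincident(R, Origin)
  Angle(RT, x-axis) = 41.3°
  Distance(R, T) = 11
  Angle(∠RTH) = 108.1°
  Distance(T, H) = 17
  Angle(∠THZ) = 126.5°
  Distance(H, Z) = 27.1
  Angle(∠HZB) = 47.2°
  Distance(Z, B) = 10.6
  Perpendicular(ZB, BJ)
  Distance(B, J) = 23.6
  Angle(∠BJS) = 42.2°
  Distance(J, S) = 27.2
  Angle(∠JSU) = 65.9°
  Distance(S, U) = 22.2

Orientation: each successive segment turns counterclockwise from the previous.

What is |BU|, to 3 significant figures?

4.46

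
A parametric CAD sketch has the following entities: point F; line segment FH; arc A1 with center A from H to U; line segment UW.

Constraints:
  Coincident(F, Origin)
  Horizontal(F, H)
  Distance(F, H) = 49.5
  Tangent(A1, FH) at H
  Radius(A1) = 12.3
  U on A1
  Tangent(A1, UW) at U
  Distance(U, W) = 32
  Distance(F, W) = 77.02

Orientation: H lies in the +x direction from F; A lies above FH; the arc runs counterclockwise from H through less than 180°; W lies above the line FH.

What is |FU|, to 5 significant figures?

62.870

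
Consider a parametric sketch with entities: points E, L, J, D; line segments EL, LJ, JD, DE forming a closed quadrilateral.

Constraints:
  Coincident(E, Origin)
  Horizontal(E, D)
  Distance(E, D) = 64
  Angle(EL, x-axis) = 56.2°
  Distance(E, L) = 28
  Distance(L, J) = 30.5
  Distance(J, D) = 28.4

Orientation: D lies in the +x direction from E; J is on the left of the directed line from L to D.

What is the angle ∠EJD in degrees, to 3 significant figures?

104°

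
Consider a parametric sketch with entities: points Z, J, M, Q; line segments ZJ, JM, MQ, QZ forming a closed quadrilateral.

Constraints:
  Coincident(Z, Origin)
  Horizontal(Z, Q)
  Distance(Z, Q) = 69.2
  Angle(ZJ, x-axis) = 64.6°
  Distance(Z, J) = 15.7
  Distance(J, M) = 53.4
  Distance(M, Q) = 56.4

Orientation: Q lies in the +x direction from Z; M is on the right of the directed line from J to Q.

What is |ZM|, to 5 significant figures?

43.990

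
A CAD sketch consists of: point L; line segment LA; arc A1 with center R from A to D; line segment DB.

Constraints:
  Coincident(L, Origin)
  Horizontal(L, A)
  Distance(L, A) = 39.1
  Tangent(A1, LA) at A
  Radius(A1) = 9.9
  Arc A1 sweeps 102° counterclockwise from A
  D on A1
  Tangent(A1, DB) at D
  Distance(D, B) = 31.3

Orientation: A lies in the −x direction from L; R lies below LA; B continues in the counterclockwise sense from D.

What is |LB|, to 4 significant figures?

60.00

L is at the origin; L and A share the same y with |LA| = 39.1 and A on the −x side, so A = (-39.10, 0.000). Tangency of A1 to LA means the radius RA is perpendicular to LA, so R = A + (0, -9.9) = (-39.10, -9.900). On A1, A sits at bearing 90° from R; a 102° counterclockwise sweep puts D at bearing 192°, so D = R + 9.9·(cos 192°, sin 192°) = (-48.78, -11.96). A1 meets DB tangentially, so RD is at right angles to DB, so DB runs along (−sin 192°, cos 192°); with |DB| = 31.3, B = (-42.28, -42.57). Then |LB| = |B − L| = 60.00.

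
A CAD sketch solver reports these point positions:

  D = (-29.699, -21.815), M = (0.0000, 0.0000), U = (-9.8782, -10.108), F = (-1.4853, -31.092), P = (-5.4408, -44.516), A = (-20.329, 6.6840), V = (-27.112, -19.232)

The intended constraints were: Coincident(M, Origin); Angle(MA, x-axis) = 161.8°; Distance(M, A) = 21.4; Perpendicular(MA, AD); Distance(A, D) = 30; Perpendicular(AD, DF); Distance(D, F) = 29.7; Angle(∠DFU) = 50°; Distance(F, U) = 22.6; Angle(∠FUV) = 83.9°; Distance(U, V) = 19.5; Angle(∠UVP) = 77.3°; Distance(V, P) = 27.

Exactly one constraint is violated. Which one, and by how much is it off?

Distance(V, P) = 27 — off by 6.30.

M = (0.00, 0.00) ✓; MA at 161.8° ✓; |MA| = 21.40 ✓; ∠(MA, AD) = 90.00° ✓; |AD| = 30.00 ✓; ∠(AD, DF) = 90.00° ✓; |DF| = 29.70 ✓; ∠DFU = 50.00° ✓; |FU| = 22.60 ✓; ∠FUV = 83.90° ✓; |UV| = 19.50 ✓; ∠UVP = 77.30° ✓; |VP| = 33.30 ✗.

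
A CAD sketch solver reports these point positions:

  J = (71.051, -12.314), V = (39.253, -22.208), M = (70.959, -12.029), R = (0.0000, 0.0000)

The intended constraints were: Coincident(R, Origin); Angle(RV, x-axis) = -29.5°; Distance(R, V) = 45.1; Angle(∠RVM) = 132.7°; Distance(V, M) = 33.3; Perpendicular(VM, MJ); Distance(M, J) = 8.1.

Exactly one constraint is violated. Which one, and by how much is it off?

Distance(M, J) = 8.1 — off by 7.80.

R = (0.00, 0.00) ✓; RV at -29.50° ✓; |RV| = 45.10 ✓; ∠RVM = 132.7° ✓; |VM| = 33.30 ✓; ∠(VM, MJ) = 89.91° ✓; |MJ| = 0.2995 ✗.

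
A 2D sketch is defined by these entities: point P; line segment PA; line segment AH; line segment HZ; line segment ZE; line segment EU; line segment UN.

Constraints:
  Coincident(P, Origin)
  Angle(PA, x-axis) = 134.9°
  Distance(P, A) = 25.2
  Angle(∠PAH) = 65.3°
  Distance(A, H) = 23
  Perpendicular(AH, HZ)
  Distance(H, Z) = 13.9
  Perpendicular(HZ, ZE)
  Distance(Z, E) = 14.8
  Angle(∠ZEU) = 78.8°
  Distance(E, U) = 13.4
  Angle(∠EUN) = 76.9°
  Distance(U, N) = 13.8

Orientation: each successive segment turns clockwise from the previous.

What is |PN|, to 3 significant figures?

20.9

∠ZEU = 78.8° gives EU at 99.0° from the x-axis; with |EU| = 13.4, U = (-7.39, 20.9). ∠EUN = 76.9° gives UN at -4.10° from the x-axis; with |UN| = 13.8, N = (6.38, 19.9). Then |PN| = |N − P| = 20.9.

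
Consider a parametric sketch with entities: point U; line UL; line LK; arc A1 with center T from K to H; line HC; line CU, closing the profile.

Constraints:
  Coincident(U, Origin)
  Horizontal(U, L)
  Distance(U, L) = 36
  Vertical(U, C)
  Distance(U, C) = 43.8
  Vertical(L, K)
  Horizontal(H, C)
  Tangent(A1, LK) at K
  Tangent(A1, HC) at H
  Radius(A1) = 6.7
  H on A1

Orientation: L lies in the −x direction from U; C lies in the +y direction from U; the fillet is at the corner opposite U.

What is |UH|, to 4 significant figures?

52.70

U is at the origin; UL is horizontal with |UL| = 36.0 and L on the −x side, so L = (-36.00, 0.000). UC is vertical with |UC| = 43.8 and C on the +y side, so C = (0.000, 43.80). The virtual corner opposite U is at (-36.00, 43.80). A1 meets LK tangentially, so TK is at right angles to LK and since A1 is tangent to HC there, TH ⟂ HC, with radius 6.7, so the center T sits 6.7 in from both sides at T = (-29.30, 37.10). That places the tangent points at K = (-36.00, 37.10) on LK and H = (-29.30, 43.80) on HC. Then |UH| = |H − U| = 52.70.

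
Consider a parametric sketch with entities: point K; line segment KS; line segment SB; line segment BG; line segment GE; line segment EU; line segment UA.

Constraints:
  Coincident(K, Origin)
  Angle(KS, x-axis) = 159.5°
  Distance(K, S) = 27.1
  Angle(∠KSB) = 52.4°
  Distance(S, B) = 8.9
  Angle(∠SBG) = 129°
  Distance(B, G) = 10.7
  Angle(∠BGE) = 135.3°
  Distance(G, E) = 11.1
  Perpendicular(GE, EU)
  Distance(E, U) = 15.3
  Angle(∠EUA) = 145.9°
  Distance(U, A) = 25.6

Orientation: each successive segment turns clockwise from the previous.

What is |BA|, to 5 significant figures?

29.297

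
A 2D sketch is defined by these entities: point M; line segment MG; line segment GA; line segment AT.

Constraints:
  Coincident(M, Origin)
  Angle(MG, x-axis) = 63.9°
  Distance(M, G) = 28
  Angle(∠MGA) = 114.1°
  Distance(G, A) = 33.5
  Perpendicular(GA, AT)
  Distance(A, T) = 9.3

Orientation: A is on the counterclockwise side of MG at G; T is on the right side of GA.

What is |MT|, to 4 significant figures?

56.87

M is at the origin; MG runs at 63.9° with length 28.0, so G = 28.0·(cos 63.9°, sin 63.9°) = (12.32, 25.14). ∠MGA = 114.1°, so GA runs at 63.9° + (180° − 114.1°) = 129.8° from the x-axis; with |GA| = 33.5, A = G + 33.5·(cos 129.8°, sin 129.8°) = (-9.125, 50.88). GA is perpendicular to AT; with |AT| = 9.3 on the right of GA, T = A + 9.3·(0.7683, 0.6401) = (-1.980, 56.84). Then |MT| = |T − M| = 56.87.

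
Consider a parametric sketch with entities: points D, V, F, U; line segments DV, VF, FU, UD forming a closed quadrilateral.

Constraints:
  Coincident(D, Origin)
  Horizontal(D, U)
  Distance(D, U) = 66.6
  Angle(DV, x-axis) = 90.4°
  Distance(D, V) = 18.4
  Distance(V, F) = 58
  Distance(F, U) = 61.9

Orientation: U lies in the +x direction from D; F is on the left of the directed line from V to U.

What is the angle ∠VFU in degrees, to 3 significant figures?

70.4°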